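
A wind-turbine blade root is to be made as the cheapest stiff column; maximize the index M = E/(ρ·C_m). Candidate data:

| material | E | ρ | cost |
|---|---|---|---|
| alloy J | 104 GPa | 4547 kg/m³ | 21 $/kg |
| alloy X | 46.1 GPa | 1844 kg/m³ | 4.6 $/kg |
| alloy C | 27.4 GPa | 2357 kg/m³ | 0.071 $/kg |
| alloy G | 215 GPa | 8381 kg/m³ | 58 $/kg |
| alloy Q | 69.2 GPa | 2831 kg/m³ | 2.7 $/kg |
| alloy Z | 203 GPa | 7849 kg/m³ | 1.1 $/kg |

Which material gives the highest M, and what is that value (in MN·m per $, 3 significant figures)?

Evaluate M for each candidate:
  alloy C: M = 164 MN·m per $
  alloy Z: M = 23.5 MN·m per $
  alloy Q: M = 9.05 MN·m per $
  alloy X: M = 5.43 MN·m per $
  alloy J: M = 1.09 MN·m per $
  alloy G: M = 0.442 MN·m per $
Highest index: alloy C.

alloy C, M = 164 MN·m per $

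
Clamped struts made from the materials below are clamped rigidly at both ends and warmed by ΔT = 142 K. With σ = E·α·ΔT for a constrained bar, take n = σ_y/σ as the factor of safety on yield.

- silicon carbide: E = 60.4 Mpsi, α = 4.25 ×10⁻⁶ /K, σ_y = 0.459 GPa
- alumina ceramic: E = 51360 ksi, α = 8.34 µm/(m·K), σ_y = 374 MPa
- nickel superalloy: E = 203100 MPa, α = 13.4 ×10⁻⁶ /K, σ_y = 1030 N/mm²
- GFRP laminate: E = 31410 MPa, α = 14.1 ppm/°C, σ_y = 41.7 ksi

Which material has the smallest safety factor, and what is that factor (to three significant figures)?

With everything in SI (GPa, ×10⁻⁶/K, MPa):
  silicon carbide: E = 416.4, α = 4.25, σ_y = 459.0 → σ = 251 MPa, n = 1.83
  alumina ceramic: E = 354.1, α = 8.34, σ_y = 374.0 → σ = 419 MPa, n = 0.892
  nickel superalloy: E = 203.1, α = 13.4, σ_y = 1030 → σ = 386 MPa, n = 2.67
  GFRP laminate: E = 31.41, α = 14.1, σ_y = 287.5 → σ = 62.9 MPa, n = 4.57
Alumina ceramic has the lowest safety factor, n = 0.892.

alumina ceramic, n = 0.892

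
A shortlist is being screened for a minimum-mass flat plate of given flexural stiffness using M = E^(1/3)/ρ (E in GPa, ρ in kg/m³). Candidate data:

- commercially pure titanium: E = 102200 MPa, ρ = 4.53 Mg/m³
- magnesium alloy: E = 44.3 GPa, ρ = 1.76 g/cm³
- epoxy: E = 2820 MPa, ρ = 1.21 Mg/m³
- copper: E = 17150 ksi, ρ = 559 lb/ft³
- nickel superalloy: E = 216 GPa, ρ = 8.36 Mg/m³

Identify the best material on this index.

magnesium alloy

In SI units:
  commercially pure titanium: E = 102.2 GPa, ρ = 4530 kg/m³
  magnesium alloy: E = 44.30 GPa, ρ = 1760 kg/m³
  epoxy: E = 2.820 GPa, ρ = 1210 kg/m³
  copper: E = 118.2 GPa, ρ = 8954 kg/m³
  nickel superalloy: E = 216.0 GPa, ρ = 8360 kg/m³
  magnesium alloy: M = 2.01×10⁻³
  epoxy: M = 1.17×10⁻³
  commercially pure titanium: M = 1.03×10⁻³
  nickel superalloy: M = 0.718×10⁻³
  copper: M = 0.548×10⁻³
Highest index: magnesium alloy.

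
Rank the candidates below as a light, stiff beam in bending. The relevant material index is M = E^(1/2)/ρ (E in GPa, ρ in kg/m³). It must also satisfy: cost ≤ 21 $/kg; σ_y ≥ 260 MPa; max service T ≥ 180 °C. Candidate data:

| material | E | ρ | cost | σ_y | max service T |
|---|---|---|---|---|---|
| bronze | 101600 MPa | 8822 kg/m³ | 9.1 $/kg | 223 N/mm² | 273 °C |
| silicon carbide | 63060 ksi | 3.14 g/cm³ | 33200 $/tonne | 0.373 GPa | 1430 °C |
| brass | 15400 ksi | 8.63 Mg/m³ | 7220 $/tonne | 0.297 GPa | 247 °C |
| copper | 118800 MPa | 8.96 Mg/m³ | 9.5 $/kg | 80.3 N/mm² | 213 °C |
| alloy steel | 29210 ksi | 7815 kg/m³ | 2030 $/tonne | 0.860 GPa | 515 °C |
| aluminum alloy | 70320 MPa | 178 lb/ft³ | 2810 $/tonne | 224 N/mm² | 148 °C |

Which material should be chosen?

Screen on constraints: cost ≤ 21 $/kg; σ_y ≥ 260 MPa; max service T ≥ 180 °C. Survivors: brass, alloy steel.
After converting to SI:
  brass: E = 106.2 GPa, ρ = 8630 kg/m³
  alloy steel: E = 201.4 GPa, ρ = 7815 kg/m³
  alloy steel: M = 1.82×10⁻³
  brass: M = 1.19×10⁻³
Highest index: alloy steel.

alloy steel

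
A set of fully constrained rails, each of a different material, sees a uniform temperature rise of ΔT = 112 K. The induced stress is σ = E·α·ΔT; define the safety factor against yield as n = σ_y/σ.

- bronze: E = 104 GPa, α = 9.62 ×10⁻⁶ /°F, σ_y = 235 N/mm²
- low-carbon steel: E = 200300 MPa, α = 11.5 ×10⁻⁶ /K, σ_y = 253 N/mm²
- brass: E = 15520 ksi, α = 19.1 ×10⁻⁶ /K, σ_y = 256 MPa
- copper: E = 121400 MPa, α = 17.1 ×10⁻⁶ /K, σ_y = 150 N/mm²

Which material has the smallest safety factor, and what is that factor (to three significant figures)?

Converting E to GPa, α to ×10⁻⁶/K, σ_y to MPa, then σ and n for each:
  bronze: E = 104.0, α = 17.3, σ_y = 235.0 → σ = 202 MPa, n = 1.17
  low-carbon steel: E = 200.3, α = 11.5, σ_y = 253.0 → σ = 258 MPa, n = 0.981
  brass: E = 107.0, α = 19.1, σ_y = 256.0 → σ = 229 MPa, n = 1.12
  copper: E = 121.4, α = 17.1, σ_y = 150.0 → σ = 233 MPa, n = 0.645
The minimum is copper at n = 0.645.

copper, n = 0.645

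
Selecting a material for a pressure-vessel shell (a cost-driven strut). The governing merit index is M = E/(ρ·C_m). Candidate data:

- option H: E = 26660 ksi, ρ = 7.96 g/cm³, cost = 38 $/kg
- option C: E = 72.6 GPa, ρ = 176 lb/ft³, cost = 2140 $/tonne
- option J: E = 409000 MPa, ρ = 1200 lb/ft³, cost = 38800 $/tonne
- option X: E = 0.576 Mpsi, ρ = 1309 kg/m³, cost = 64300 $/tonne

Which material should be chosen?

Convert each candidate to consistent units, then evaluate M:
  option H: E = 183.8 GPa, ρ = 7960 kg/m³, cost = 38.00 $/kg
  option C: E = 72.60 GPa, ρ = 2819 kg/m³, cost = 2.140 $/kg
  option J: E = 409.0 GPa, ρ = 19220 kg/m³, cost = 38.80 $/kg
  option X: E = 3.971 GPa, ρ = 1309 kg/m³, cost = 64.30 $/kg
  option C: M = 12.0 MN·m per $
  option H: M = 0.608 MN·m per $
  option J: M = 0.548 MN·m per $
  option X: M = 0.0472 MN·m per $
Option C ranks first.

option C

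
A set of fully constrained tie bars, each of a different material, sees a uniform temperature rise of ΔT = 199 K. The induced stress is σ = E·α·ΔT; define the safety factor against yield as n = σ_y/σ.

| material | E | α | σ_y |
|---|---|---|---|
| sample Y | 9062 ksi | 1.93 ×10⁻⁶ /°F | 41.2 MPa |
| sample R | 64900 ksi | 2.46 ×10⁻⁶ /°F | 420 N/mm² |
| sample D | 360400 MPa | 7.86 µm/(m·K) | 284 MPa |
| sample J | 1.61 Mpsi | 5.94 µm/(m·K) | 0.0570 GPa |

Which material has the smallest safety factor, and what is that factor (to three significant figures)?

sample D, n = 0.504

Per material, after unit conversion:
  sample Y: E = 62.48, α = 3.47, σ_y = 41.20 → σ = 43.2 MPa, n = 0.954
  sample R: E = 447.5, α = 4.43, σ_y = 420.0 → σ = 394 MPa, n = 1.07
  sample D: E = 360.4, α = 7.86, σ_y = 284.0 → σ = 564 MPa, n = 0.504
  sample J: E = 11.10, α = 5.94, σ_y = 57.00 → σ = 13.1 MPa, n = 4.34
Sample D has the lowest safety factor, n = 0.504.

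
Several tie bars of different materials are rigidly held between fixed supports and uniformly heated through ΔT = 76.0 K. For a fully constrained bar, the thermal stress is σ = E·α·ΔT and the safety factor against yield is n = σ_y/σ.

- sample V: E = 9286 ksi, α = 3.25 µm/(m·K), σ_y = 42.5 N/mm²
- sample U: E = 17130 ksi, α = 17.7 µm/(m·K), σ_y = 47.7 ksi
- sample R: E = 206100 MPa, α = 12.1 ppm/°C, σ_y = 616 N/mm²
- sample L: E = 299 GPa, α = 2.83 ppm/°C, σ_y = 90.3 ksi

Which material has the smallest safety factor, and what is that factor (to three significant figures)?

With everything in SI (GPa, ×10⁻⁶/K, MPa):
  sample V: E = 64.02, α = 3.25, σ_y = 42.50 → σ = 15.8 MPa, n = 2.69
  sample U: E = 118.1, α = 17.7, σ_y = 328.9 → σ = 159 MPa, n = 2.07
  sample R: E = 206.1, α = 12.1, σ_y = 616.0 → σ = 190 MPa, n = 3.25
  sample L: E = 299.0, α = 2.83, σ_y = 622.6 → σ = 64.3 MPa, n = 9.68
The minimum is sample U at n = 2.07.

sample U, n = 2.07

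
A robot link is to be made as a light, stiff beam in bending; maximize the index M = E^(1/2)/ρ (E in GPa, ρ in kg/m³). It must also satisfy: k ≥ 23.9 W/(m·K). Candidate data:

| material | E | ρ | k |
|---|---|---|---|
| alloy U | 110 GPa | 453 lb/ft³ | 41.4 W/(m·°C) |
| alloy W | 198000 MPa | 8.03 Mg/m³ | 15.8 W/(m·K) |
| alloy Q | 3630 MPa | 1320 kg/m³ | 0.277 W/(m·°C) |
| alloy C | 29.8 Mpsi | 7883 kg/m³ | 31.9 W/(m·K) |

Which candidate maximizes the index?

Screen on constraints: k ≥ 23.9 W/(m·K). Survivors: alloy U, alloy C.
Convert each candidate to consistent units, then evaluate M:
  alloy U: E = 110.0 GPa, ρ = 7256 kg/m³
  alloy C: E = 205.5 GPa, ρ = 7883 kg/m³
  alloy C: M = 1.82×10⁻³
  alloy U: M = 1.45×10⁻³
Alloy C ranks first.

alloy C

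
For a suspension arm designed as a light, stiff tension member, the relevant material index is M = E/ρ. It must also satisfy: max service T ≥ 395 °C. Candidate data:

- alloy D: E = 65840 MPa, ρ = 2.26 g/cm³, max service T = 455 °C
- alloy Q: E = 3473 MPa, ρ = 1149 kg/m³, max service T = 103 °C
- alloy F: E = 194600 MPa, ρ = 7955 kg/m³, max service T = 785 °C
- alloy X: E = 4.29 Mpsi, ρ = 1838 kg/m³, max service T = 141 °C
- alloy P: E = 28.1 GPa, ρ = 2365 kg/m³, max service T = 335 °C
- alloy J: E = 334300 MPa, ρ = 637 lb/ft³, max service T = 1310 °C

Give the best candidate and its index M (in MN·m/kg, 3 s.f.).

alloy J, M = 32.8 MN·m/kg

Screen on constraints: max service T ≥ 395 °C. Survivors: alloy D, alloy F, alloy J.
Normalizing units and computing the index:
  alloy D: E = 65.84 GPa, ρ = 2260 kg/m³
  alloy F: E = 194.6 GPa, ρ = 7955 kg/m³
  alloy J: E = 334.3 GPa, ρ = 10200 kg/m³
  alloy J: M = 32.8 MN·m/kg
  alloy D: M = 29.1 MN·m/kg
  alloy F: M = 24.5 MN·m/kg
Alloy J ranks first.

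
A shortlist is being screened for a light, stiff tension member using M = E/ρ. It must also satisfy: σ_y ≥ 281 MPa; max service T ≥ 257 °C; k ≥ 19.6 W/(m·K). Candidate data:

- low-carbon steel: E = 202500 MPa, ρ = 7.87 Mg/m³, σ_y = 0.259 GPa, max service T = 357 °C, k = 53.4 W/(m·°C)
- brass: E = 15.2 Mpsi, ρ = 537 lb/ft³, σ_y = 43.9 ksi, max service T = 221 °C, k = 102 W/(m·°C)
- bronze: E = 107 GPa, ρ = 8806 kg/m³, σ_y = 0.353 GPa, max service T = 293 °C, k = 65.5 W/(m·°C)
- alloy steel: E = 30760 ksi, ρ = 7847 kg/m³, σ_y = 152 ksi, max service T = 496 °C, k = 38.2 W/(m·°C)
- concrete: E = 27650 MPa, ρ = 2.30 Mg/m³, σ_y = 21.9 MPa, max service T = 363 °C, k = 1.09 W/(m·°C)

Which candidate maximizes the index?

alloy steel

Screen on constraints: σ_y ≥ 281 MPa; max service T ≥ 257 °C; k ≥ 19.6 W/(m·K). Survivors: bronze, alloy steel.
After converting to SI:
  bronze: E = 107.0 GPa, ρ = 8806 kg/m³
  alloy steel: E = 212.1 GPa, ρ = 7847 kg/m³
  alloy steel: M = 27.0 MN·m/kg
  bronze: M = 12.2 MN·m/kg
Alloy steel ranks first.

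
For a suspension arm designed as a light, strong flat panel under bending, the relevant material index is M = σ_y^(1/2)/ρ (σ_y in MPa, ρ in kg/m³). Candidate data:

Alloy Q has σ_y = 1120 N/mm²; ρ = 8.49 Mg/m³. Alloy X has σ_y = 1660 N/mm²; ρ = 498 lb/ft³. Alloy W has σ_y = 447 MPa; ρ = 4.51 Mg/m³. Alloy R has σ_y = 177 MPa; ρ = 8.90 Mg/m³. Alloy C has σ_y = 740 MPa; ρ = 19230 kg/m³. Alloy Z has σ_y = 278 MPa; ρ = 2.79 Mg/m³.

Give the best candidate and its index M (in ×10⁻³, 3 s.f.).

alloy Z, M = 5.98×10⁻³

Putting every candidate on a common basis:
  alloy Q: σ_y = 1120 MPa, ρ = 8490 kg/m³
  alloy X: σ_y = 1660 MPa, ρ = 7977 kg/m³
  alloy W: σ_y = 447.0 MPa, ρ = 4510 kg/m³
  alloy R: σ_y = 177.0 MPa, ρ = 8900 kg/m³
  alloy C: σ_y = 740.0 MPa, ρ = 19230 kg/m³
  alloy Z: σ_y = 278.0 MPa, ρ = 2790 kg/m³
  alloy Z: M = 5.98×10⁻³
  alloy X: M = 5.11×10⁻³
  alloy W: M = 4.69×10⁻³
  alloy Q: M = 3.94×10⁻³
  alloy R: M = 1.49×10⁻³
  alloy C: M = 1.41×10⁻³
Alloy Z has the largest M.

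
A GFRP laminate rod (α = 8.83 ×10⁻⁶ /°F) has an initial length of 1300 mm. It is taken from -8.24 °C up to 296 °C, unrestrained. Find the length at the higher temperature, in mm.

Convert α: 8.83×10⁻⁶/°F × (9/5) = 15.9×10⁻⁶/K.
ΔT = 296 − (-8.24) = 304.2 K.
ΔL = α·L₀·ΔT = 15.9×10⁻⁶ × 1300 mm × 304.2 K = 6.29 mm.
L = L₀ + ΔL = 1300 + 6.29 = 1306.3 mm.

1306.3 mm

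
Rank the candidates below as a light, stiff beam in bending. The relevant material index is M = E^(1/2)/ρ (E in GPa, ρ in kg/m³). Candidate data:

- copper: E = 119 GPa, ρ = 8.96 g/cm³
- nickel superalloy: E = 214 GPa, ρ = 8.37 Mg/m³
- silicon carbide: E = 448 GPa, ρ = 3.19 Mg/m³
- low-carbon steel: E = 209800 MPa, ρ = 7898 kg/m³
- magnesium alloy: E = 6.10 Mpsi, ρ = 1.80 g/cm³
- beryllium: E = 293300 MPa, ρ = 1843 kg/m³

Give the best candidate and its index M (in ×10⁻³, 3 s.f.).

beryllium, M = 9.29×10⁻³

Convert each candidate to consistent units, then evaluate M:
  copper: E = 119.0 GPa, ρ = 8960 kg/m³
  nickel superalloy: E = 214.0 GPa, ρ = 8370 kg/m³
  silicon carbide: E = 448.0 GPa, ρ = 3190 kg/m³
  low-carbon steel: E = 209.8 GPa, ρ = 7898 kg/m³
  magnesium alloy: E = 42.06 GPa, ρ = 1800 kg/m³
  beryllium: E = 293.3 GPa, ρ = 1843 kg/m³
  beryllium: M = 9.29×10⁻³
  silicon carbide: M = 6.64×10⁻³
  magnesium alloy: M = 3.60×10⁻³
  low-carbon steel: M = 1.83×10⁻³
  nickel superalloy: M = 1.75×10⁻³
  copper: M = 1.22×10⁻³
Beryllium has the largest M.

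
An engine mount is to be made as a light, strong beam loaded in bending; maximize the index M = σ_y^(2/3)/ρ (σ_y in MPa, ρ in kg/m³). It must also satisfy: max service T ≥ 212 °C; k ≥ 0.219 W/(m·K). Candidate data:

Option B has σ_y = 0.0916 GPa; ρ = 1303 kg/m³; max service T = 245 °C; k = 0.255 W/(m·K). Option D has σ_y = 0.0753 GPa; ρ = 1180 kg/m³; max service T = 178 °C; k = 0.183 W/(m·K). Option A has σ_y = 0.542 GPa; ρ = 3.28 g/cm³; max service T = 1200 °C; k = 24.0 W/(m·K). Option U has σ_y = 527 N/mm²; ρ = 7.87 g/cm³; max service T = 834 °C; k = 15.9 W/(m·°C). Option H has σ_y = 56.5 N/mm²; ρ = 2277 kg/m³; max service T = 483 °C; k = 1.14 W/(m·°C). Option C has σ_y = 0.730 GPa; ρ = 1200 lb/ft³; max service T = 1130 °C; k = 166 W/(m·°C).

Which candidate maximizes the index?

Screen on constraints: max service T ≥ 212 °C; k ≥ 0.219 W/(m·K). Survivors: option B, option A, option U, option H, option C.
Convert each candidate to consistent units, then evaluate M:
  option B: σ_y = 91.60 MPa, ρ = 1303 kg/m³
  option A: σ_y = 542.0 MPa, ρ = 3280 kg/m³
  option U: σ_y = 527.0 MPa, ρ = 7870 kg/m³
  option H: σ_y = 56.50 MPa, ρ = 2277 kg/m³
  option C: σ_y = 730.0 MPa, ρ = 19220 kg/m³
  option A: M = 20.3×10⁻³
  option B: M = 15.6×10⁻³
  option U: M = 8.29×10⁻³
  option H: M = 6.47×10⁻³
  option C: M = 4.22×10⁻³
The maximum is for option A.

option A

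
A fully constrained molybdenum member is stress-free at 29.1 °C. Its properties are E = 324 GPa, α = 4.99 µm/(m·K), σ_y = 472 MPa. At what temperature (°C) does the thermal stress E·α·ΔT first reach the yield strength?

E·α·ΔT = 472.0 MPa ⇒ ΔT = 472.0 / (324.0×10³ × 4.99×10⁻⁶) = 291.9 K.
T = 29.1 + 291.9 = 321.0 °C.

321 °C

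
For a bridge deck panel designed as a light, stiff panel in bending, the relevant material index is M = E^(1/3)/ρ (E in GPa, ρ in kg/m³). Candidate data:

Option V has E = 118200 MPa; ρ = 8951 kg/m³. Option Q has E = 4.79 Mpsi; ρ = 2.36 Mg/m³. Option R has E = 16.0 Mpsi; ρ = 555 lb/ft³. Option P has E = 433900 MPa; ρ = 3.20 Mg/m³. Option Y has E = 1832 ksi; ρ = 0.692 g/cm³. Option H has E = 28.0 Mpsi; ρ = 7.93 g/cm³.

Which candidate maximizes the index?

option Y

Putting every candidate on a common basis:
  option V: E = 118.2 GPa, ρ = 8951 kg/m³
  option Q: E = 33.03 GPa, ρ = 2360 kg/m³
  option R: E = 110.3 GPa, ρ = 8890 kg/m³
  option P: E = 433.9 GPa, ρ = 3200 kg/m³
  option Y: E = 12.63 GPa, ρ = 692.0 kg/m³
  option H: E = 193.1 GPa, ρ = 7930 kg/m³
  option Y: M = 3.37×10⁻³
  option P: M = 2.37×10⁻³
  option Q: M = 1.36×10⁻³
  option H: M = 0.729×10⁻³
  option V: M = 0.548×10⁻³
  option R: M = 0.539×10⁻³
Option Y ranks first.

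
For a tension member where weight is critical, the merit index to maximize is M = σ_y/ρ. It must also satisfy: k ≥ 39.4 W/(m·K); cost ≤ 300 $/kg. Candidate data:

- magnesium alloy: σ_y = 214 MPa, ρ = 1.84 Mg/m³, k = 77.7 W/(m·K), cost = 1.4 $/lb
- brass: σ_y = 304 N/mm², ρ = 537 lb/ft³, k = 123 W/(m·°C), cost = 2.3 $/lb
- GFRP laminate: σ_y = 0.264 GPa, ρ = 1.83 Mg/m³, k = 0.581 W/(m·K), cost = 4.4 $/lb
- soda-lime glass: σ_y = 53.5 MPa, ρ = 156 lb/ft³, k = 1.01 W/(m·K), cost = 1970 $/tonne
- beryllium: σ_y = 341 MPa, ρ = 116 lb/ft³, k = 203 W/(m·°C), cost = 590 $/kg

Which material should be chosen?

magnesium alloy

Screen on constraints: k ≥ 39.4 W/(m·K); cost ≤ 300 $/kg. Survivors: magnesium alloy, brass.
Normalizing units and computing the index:
  magnesium alloy: σ_y = 214.0 MPa, ρ = 1840 kg/m³
  brass: σ_y = 304.0 MPa, ρ = 8602 kg/m³
  magnesium alloy: M = 116 kN·m/kg
  brass: M = 35.3 kN·m/kg
Magnesium alloy ranks first.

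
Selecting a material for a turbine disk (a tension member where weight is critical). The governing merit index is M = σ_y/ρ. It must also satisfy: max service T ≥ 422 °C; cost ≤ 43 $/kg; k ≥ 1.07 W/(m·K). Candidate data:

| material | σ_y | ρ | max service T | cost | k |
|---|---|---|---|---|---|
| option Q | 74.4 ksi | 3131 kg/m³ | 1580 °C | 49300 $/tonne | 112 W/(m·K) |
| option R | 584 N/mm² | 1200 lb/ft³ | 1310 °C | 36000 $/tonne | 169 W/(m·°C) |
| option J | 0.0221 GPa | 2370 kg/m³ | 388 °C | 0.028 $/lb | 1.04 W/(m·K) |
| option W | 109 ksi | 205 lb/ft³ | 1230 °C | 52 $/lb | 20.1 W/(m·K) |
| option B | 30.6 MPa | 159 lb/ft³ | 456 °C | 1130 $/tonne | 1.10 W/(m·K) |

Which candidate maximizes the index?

Screen on constraints: max service T ≥ 422 °C; cost ≤ 43 $/kg; k ≥ 1.07 W/(m·K). Survivors: option R, option B.
In SI units:
  option R: σ_y = 584.0 MPa, ρ = 19220 kg/m³
  option B: σ_y = 30.60 MPa, ρ = 2547 kg/m³
  option R: M = 30.4 kN·m/kg
  option B: M = 12.0 kN·m/kg
Option R ranks first.

option R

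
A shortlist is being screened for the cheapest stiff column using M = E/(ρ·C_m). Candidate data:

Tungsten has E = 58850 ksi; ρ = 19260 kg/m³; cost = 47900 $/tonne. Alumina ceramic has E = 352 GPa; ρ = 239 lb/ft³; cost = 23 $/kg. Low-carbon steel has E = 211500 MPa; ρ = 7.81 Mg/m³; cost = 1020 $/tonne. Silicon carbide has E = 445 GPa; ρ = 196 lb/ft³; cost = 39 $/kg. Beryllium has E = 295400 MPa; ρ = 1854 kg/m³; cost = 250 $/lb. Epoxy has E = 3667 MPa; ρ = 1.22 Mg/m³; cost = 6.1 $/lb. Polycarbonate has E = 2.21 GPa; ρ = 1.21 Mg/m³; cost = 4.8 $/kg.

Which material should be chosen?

Normalizing units and computing the index:
  tungsten: E = 405.8 GPa, ρ = 19260 kg/m³, cost = 47.90 $/kg
  alumina ceramic: E = 352.0 GPa, ρ = 3828 kg/m³, cost = 23.00 $/kg
  low-carbon steel: E = 211.5 GPa, ρ = 7810 kg/m³, cost = 1.020 $/kg
  silicon carbide: E = 445.0 GPa, ρ = 3140 kg/m³, cost = 39.00 $/kg
  beryllium: E = 295.4 GPa, ρ = 1854 kg/m³, cost = 551.1 $/kg
  epoxy: E = 3.667 GPa, ρ = 1220 kg/m³, cost = 13.45 $/kg
  polycarbonate: E = 2.210 GPa, ρ = 1210 kg/m³, cost = 4.800 $/kg
  low-carbon steel: M = 26.5 MN·m per $
  alumina ceramic: M = 4.00 MN·m per $
  silicon carbide: M = 3.63 MN·m per $
  tungsten: M = 0.440 MN·m per $
  polycarbonate: M = 0.381 MN·m per $
  beryllium: M = 0.289 MN·m per $
  epoxy: M = 0.224 MN·m per $
The maximum is for low-carbon steel.

low-carbon steel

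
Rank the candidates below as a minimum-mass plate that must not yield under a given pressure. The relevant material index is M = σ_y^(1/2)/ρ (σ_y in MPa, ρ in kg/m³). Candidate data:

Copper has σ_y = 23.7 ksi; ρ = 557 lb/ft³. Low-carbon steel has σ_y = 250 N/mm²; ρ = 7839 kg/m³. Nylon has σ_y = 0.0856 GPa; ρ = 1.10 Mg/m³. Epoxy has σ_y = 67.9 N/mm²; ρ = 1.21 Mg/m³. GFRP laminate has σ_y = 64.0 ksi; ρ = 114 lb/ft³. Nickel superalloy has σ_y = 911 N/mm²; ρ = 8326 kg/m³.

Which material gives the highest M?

GFRP laminate

Convert each candidate to consistent units, then evaluate M:
  copper: σ_y = 163.4 MPa, ρ = 8922 kg/m³
  low-carbon steel: σ_y = 250.0 MPa, ρ = 7839 kg/m³
  nylon: σ_y = 85.60 MPa, ρ = 1100 kg/m³
  epoxy: σ_y = 67.90 MPa, ρ = 1210 kg/m³
  GFRP laminate: σ_y = 441.3 MPa, ρ = 1826 kg/m³
  nickel superalloy: σ_y = 911.0 MPa, ρ = 8326 kg/m³
  GFRP laminate: M = 11.5×10⁻³
  nylon: M = 8.41×10⁻³
  epoxy: M = 6.81×10⁻³
  nickel superalloy: M = 3.63×10⁻³
  low-carbon steel: M = 2.02×10⁻³
  copper: M = 1.43×10⁻³
GFRP laminate ranks first.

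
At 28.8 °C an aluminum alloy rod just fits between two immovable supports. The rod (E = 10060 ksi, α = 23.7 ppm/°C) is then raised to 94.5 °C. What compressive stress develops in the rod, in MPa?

E = 10060 ksi = 69.36 GPa.
ΔT = 65.70 K. Constrained thermal stress σ = E·α·ΔT = 69.36×10³ MPa × 23.7×10⁻⁶ × 65.70 = 108 MPa (compressive).

108 MPa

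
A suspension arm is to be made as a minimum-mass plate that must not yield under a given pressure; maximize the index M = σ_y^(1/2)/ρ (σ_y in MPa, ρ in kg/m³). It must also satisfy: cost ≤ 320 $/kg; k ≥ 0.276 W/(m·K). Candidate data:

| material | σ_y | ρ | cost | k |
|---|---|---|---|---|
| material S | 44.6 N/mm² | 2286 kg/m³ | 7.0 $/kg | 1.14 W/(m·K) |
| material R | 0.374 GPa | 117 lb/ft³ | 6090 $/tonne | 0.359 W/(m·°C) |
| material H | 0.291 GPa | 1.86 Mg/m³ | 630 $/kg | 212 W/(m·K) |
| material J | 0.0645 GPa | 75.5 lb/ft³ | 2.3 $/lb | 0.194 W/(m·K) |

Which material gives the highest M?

material R

Screen on constraints: cost ≤ 320 $/kg; k ≥ 0.276 W/(m·K). Survivors: material S, material R.
Putting every candidate on a common basis:
  material S: σ_y = 44.60 MPa, ρ = 2286 kg/m³
  material R: σ_y = 374.0 MPa, ρ = 1874 kg/m³
  material R: M = 10.3×10⁻³
  material S: M = 2.92×10⁻³
Highest index: material R.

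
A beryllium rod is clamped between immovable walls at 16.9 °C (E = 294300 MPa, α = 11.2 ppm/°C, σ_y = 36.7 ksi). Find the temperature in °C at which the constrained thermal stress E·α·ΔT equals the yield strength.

93.7 °C

E = 294300 MPa = 294.3 GPa.
σ_y = 36.7 ksi = 253.0 MPa.
E·α·ΔT = 253.0 MPa ⇒ ΔT = 253.0 / (294.3×10³ × 11.2×10⁻⁶) = 76.77 K.
T = 16.9 + 76.77 = 93.67 °C.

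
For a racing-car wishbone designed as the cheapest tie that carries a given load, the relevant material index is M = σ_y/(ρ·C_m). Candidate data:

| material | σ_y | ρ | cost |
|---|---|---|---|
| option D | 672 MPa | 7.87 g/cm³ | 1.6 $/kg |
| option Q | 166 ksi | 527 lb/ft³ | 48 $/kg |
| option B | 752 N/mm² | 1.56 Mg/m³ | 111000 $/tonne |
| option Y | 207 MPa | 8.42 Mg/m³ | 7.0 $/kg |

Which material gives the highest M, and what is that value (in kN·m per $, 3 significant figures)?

option D, M = 53.4 kN·m per $

In SI units:
  option D: σ_y = 672.0 MPa, ρ = 7870 kg/m³, cost = 1.600 $/kg
  option Q: σ_y = 1145 MPa, ρ = 8442 kg/m³, cost = 48.00 $/kg
  option B: σ_y = 752.0 MPa, ρ = 1560 kg/m³, cost = 111.0 $/kg
  option Y: σ_y = 207.0 MPa, ρ = 8420 kg/m³, cost = 7.000 $/kg
  option D: M = 53.4 kN·m per $
  option B: M = 4.34 kN·m per $
  option Y: M = 3.51 kN·m per $
  option Q: M = 2.82 kN·m per $
Option D has the largest M.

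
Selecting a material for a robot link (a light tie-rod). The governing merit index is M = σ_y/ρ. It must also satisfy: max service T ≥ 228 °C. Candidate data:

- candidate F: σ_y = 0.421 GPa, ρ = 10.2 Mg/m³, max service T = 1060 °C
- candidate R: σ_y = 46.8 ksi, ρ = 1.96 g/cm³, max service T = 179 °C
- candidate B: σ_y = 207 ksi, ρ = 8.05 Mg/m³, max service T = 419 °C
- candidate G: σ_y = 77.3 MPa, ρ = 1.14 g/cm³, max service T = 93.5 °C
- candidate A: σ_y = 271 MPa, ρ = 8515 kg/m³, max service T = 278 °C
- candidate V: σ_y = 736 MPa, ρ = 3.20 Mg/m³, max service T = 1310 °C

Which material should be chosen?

candidate V

Screen on constraints: max service T ≥ 228 °C. Survivors: candidate F, candidate B, candidate A, candidate V.
In SI units:
  candidate F: σ_y = 421.0 MPa, ρ = 10200 kg/m³
  candidate B: σ_y = 1427 MPa, ρ = 8050 kg/m³
  candidate A: σ_y = 271.0 MPa, ρ = 8515 kg/m³
  candidate V: σ_y = 736.0 MPa, ρ = 3200 kg/m³
  candidate V: M = 230 kN·m/kg
  candidate B: M = 177 kN·m/kg
  candidate F: M = 41.3 kN·m/kg
  candidate A: M = 31.8 kN·m/kg
Highest index: candidate V.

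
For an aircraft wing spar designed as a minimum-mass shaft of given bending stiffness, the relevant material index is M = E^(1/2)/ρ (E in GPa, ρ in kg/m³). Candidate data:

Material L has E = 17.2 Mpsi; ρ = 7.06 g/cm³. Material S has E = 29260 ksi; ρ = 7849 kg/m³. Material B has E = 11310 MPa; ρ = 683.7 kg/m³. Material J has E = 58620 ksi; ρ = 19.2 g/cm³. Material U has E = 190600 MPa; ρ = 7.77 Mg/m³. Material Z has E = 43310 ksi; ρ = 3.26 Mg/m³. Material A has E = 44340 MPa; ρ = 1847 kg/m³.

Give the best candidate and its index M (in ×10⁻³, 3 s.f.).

material Z, M = 5.30×10⁻³

After converting to SI:
  material L: E = 118.6 GPa, ρ = 7060 kg/m³
  material S: E = 201.7 GPa, ρ = 7849 kg/m³
  material B: E = 11.31 GPa, ρ = 683.7 kg/m³
  material J: E = 404.2 GPa, ρ = 19200 kg/m³
  material U: E = 190.6 GPa, ρ = 7770 kg/m³
  material Z: E = 298.6 GPa, ρ = 3260 kg/m³
  material A: E = 44.34 GPa, ρ = 1847 kg/m³
  material Z: M = 5.30×10⁻³
  material B: M = 4.92×10⁻³
  material A: M = 3.61×10⁻³
  material S: M = 1.81×10⁻³
  material U: M = 1.78×10⁻³
  material L: M = 1.54×10⁻³
  material J: M = 1.05×10⁻³
The maximum is for material Z.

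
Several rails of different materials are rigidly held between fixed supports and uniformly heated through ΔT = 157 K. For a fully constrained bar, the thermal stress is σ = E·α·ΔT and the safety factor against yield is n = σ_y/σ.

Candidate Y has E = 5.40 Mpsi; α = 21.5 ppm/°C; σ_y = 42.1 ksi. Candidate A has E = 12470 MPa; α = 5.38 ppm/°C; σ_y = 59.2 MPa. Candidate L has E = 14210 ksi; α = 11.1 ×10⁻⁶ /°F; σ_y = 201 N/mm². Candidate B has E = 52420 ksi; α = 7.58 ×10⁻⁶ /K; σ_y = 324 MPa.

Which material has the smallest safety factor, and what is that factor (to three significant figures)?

candidate L, n = 0.654

Per material, after unit conversion:
  candidate Y: E = 37.23, α = 21.5, σ_y = 290.3 → σ = 126 MPa, n = 2.31
  candidate A: E = 12.47, α = 5.38, σ_y = 59.20 → σ = 10.5 MPa, n = 5.62
  candidate L: E = 97.97, α = 20.0, σ_y = 201.0 → σ = 307 MPa, n = 0.654
  candidate B: E = 361.4, α = 7.58, σ_y = 324.0 → σ = 430 MPa, n = 0.753
The minimum is candidate L at n = 0.654.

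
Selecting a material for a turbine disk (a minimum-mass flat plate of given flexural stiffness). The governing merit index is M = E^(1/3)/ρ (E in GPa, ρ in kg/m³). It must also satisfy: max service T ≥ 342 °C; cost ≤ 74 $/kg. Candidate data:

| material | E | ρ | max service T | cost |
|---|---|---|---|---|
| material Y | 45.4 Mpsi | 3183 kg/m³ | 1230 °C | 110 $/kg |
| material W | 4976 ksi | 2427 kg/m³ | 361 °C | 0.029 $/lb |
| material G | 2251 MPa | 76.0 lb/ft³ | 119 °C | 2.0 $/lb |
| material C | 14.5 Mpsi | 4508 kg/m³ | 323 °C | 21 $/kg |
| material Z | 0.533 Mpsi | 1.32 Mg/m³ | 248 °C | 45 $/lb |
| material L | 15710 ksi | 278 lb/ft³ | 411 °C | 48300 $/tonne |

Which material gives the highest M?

material W

Screen on constraints: max service T ≥ 342 °C; cost ≤ 74 $/kg. Survivors: material W, material L.
After converting to SI:
  material W: E = 34.31 GPa, ρ = 2427 kg/m³
  material L: E = 108.3 GPa, ρ = 4453 kg/m³
  material W: M = 1.34×10⁻³
  material L: M = 1.07×10⁻³
Material W ranks first.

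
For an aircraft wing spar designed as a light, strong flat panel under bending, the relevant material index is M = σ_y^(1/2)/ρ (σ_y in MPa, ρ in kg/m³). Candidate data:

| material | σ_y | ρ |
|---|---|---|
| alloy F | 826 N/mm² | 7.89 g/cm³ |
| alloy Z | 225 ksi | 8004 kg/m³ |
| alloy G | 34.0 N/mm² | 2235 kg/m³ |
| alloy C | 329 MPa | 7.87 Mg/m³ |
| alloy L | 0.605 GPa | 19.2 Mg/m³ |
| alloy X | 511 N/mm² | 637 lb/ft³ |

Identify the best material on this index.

alloy Z

After converting to SI:
  alloy F: σ_y = 826.0 MPa, ρ = 7890 kg/m³
  alloy Z: σ_y = 1551 MPa, ρ = 8004 kg/m³
  alloy G: σ_y = 34.00 MPa, ρ = 2235 kg/m³
  alloy C: σ_y = 329.0 MPa, ρ = 7870 kg/m³
  alloy L: σ_y = 605.0 MPa, ρ = 19200 kg/m³
  alloy X: σ_y = 511.0 MPa, ρ = 10200 kg/m³
  alloy Z: M = 4.92×10⁻³
  alloy F: M = 3.64×10⁻³
  alloy G: M = 2.61×10⁻³
  alloy C: M = 2.30×10⁻³
  alloy X: M = 2.22×10⁻³
  alloy L: M = 1.28×10⁻³
The maximum is for alloy Z.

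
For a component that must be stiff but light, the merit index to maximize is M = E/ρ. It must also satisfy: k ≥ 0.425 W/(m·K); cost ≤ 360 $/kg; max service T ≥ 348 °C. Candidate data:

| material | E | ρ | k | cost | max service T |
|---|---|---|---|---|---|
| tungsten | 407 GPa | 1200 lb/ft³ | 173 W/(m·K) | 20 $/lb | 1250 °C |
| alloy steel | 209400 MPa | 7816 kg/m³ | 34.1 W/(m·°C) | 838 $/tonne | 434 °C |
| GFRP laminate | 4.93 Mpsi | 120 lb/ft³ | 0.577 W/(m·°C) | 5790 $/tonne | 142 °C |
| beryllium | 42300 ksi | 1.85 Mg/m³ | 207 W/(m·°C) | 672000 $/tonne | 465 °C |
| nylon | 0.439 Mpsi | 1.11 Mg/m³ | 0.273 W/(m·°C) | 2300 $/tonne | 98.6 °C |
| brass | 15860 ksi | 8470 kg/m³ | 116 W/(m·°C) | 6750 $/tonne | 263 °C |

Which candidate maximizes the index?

Screen on constraints: k ≥ 0.425 W/(m·K); cost ≤ 360 $/kg; max service T ≥ 348 °C. Survivors: tungsten, alloy steel.
After converting to SI:
  tungsten: E = 407.0 GPa, ρ = 19220 kg/m³
  alloy steel: E = 209.4 GPa, ρ = 7816 kg/m³
  alloy steel: M = 26.8 MN·m/kg
  tungsten: M = 21.2 MN·m/kg
Alloy steel ranks first.

alloy steel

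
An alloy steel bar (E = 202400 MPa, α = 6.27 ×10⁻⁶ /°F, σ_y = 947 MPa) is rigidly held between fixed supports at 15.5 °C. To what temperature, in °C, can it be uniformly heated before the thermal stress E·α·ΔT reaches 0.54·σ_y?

E = 202400 MPa = 202.4 GPa.
α = 6.27×10⁻⁶/°F × 9/5 = 11.3×10⁻⁶/K.
E·α·ΔT = 511.4 MPa ⇒ ΔT = 511.4 / (202.4×10³ × 11.3×10⁻⁶) = 223.9 K.
T = 15.5 + 223.9 = 239.4 °C.

239 °C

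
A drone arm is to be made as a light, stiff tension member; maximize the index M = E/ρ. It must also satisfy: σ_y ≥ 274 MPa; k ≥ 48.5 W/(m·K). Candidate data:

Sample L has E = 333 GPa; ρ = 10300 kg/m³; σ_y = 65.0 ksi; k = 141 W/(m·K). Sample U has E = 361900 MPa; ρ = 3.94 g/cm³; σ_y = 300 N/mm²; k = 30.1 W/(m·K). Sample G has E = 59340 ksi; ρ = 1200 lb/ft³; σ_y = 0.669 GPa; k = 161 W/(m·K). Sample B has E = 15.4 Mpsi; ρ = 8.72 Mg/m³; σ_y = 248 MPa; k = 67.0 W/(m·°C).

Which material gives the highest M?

sample L

Screen on constraints: σ_y ≥ 274 MPa; k ≥ 48.5 W/(m·K). Survivors: sample L, sample G.
Normalizing units and computing the index:
  sample L: E = 333.0 GPa, ρ = 10300 kg/m³
  sample G: E = 409.1 GPa, ρ = 19220 kg/m³
  sample L: M = 32.3 MN·m/kg
  sample G: M = 21.3 MN·m/kg
Sample L has the largest M.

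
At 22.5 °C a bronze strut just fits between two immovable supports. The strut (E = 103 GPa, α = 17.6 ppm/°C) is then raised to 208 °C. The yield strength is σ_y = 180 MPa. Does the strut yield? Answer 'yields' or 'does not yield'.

ΔT = 185.5 K. Constrained thermal stress σ = E·α·ΔT = 103.0×10³ MPa × 17.6×10⁻⁶ × 185.5 = 336 MPa (compressive).
Compare to σ_y = 180 MPa: σ ≥ σ_y, so it yields.

yields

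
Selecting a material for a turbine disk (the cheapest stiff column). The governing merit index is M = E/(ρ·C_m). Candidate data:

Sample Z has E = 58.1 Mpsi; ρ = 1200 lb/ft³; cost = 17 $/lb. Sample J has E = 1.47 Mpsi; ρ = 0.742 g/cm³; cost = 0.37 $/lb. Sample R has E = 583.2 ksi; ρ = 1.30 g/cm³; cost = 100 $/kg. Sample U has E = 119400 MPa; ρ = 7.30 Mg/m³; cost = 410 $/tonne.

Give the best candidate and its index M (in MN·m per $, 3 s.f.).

After converting to SI:
  sample Z: E = 400.6 GPa, ρ = 19220 kg/m³, cost = 37.48 $/kg
  sample J: E = 10.14 GPa, ρ = 742.0 kg/m³, cost = 0.8157 $/kg
  sample R: E = 4.021 GPa, ρ = 1300 kg/m³, cost = 100.0 $/kg
  sample U: E = 119.4 GPa, ρ = 7300 kg/m³, cost = 0.4100 $/kg
  sample U: M = 39.9 MN·m per $
  sample J: M = 16.7 MN·m per $
  sample Z: M = 0.556 MN·m per $
  sample R: M = 0.0309 MN·m per $
Sample U ranks first.

sample U, M = 39.9 MN·m per $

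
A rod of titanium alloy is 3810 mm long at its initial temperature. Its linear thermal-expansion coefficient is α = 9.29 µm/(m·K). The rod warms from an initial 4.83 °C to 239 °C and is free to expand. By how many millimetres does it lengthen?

8.29 mm

ΔT = 239 − 4.83 = 234.2 K.
ΔL = α·L₀·ΔT = 9.29×10⁻⁶ × 3810 mm × 234.2 K = 8.29 mm.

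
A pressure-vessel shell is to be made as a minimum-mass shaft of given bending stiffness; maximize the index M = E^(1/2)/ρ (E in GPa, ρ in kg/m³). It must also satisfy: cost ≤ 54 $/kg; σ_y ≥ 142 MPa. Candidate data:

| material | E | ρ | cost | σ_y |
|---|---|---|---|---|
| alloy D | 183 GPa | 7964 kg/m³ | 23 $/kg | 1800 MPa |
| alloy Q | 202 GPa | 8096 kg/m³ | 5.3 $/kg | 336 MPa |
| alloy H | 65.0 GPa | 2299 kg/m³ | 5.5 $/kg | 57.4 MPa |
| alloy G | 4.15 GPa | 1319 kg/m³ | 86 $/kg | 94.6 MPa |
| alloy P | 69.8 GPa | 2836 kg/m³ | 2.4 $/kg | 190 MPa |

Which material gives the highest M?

Screen on constraints: cost ≤ 54 $/kg; σ_y ≥ 142 MPa. Survivors: alloy D, alloy Q, alloy P.
Per-candidate index values:
  alloy P: M = 2.95×10⁻³
  alloy Q: M = 1.76×10⁻³
  alloy D: M = 1.70×10⁻³
Alloy P ranks first.

alloy P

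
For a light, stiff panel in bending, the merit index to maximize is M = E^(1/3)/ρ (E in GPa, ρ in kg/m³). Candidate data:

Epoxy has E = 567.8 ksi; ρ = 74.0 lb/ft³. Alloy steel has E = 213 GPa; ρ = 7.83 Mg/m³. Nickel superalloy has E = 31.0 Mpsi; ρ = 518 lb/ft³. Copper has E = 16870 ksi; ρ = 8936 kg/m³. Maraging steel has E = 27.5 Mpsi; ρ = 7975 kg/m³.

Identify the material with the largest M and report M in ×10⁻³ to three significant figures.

epoxy, M = 1.33×10⁻³

Convert each candidate to consistent units, then evaluate M:
  epoxy: E = 3.915 GPa, ρ = 1185 kg/m³
  alloy steel: E = 213.0 GPa, ρ = 7830 kg/m³
  nickel superalloy: E = 213.7 GPa, ρ = 8298 kg/m³
  copper: E = 116.3 GPa, ρ = 8936 kg/m³
  maraging steel: E = 189.6 GPa, ρ = 7975 kg/m³
  epoxy: M = 1.33×10⁻³
  alloy steel: M = 0.763×10⁻³
  nickel superalloy: M = 0.721×10⁻³
  maraging steel: M = 0.720×10⁻³
  copper: M = 0.546×10⁻³
Epoxy has the largest M.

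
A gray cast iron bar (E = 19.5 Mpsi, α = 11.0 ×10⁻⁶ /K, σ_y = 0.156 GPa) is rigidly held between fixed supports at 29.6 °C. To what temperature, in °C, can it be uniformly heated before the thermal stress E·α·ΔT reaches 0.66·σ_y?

99.2 °C

E = 19.5 Mpsi = 134.4 GPa.
σ_y = 0.156 GPa = 156.0 MPa.
E·α·ΔT = 103.0 MPa ⇒ ΔT = 103.0 / (134.4×10³ × 11.0×10⁻⁶) = 69.62 K.
T = 29.6 + 69.62 = 99.22 °C.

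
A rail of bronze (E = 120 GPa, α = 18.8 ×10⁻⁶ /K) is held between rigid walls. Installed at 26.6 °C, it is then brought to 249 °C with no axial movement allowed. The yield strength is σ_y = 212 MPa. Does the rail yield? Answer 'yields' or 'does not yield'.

yields

ΔT = 222.4 K. Constrained thermal stress σ = E·α·ΔT = 120.0×10³ MPa × 18.8×10⁻⁶ × 222.4 = 502 MPa (compressive).
Compare to σ_y = 212 MPa: σ ≥ σ_y, so it yields.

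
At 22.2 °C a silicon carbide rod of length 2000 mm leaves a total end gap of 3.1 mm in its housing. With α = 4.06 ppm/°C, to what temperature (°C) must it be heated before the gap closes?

404 °C

α·L₀·ΔT = 3.1 mm ⇒ ΔT = 3.1 / (4.06×10⁻⁶ × 2000.0) = 381.8 K.
T = 22.2 + 381.8 = 404.0 °C.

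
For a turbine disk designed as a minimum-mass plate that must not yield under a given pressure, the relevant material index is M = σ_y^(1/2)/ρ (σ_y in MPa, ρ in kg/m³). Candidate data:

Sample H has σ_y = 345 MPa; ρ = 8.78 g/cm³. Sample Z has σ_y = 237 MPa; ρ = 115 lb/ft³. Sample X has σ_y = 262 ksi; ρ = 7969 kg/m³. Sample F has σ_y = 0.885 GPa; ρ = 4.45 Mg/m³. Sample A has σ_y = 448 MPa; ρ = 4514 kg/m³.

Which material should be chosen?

sample Z

After converting to SI:
  sample H: σ_y = 345.0 MPa, ρ = 8780 kg/m³
  sample Z: σ_y = 237.0 MPa, ρ = 1842 kg/m³
  sample X: σ_y = 1806 MPa, ρ = 7969 kg/m³
  sample F: σ_y = 885.0 MPa, ρ = 4450 kg/m³
  sample A: σ_y = 448.0 MPa, ρ = 4514 kg/m³
  sample Z: M = 8.36×10⁻³
  sample F: M = 6.69×10⁻³
  sample X: M = 5.33×10⁻³
  sample A: M = 4.69×10⁻³
  sample H: M = 2.12×10⁻³
Sample Z ranks first.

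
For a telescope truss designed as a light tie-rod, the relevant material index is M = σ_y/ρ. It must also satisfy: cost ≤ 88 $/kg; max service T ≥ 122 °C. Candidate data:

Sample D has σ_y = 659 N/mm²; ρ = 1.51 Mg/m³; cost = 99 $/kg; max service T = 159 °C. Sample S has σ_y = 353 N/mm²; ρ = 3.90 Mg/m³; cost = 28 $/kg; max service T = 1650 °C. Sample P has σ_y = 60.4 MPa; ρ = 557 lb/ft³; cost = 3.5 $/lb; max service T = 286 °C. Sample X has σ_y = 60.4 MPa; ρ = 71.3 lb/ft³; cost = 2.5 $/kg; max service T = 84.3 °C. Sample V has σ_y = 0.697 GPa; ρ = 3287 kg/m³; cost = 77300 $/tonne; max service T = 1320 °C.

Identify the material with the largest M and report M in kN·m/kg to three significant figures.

sample V, M = 212 kN·m/kg

Screen on constraints: cost ≤ 88 $/kg; max service T ≥ 122 °C. Survivors: sample S, sample P, sample V.
In SI units:
  sample S: σ_y = 353.0 MPa, ρ = 3900 kg/m³
  sample P: σ_y = 60.40 MPa, ρ = 8922 kg/m³
  sample V: σ_y = 697.0 MPa, ρ = 3287 kg/m³
  sample V: M = 212 kN·m/kg
  sample S: M = 90.5 kN·m/kg
  sample P: M = 6.77 kN·m/kg
The maximum is for sample V.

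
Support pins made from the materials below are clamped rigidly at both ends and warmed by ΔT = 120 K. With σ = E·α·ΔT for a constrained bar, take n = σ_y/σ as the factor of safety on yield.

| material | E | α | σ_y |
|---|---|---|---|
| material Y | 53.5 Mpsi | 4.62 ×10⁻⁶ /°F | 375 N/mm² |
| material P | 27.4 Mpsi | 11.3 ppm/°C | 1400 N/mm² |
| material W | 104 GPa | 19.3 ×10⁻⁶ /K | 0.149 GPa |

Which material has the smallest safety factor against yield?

Converting E to GPa, α to ×10⁻⁶/K, σ_y to MPa, then σ and n for each:
  material Y: E = 368.9, α = 8.32, σ_y = 375.0 → σ = 368 MPa, n = 1.02
  material P: E = 188.9, α = 11.3, σ_y = 1400 → σ = 256 MPa, n = 5.47
  material W: E = 104.0, α = 19.3, σ_y = 149.0 → σ = 241 MPa, n = 0.619
Material W has the lowest safety factor, n = 0.619.

material W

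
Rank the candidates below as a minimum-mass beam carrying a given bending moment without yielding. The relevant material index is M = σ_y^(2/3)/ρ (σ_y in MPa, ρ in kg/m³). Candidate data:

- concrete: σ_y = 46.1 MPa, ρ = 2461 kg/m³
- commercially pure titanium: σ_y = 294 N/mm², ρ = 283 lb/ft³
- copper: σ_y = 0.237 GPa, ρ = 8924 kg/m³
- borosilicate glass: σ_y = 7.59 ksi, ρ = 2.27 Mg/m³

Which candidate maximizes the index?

Convert each candidate to consistent units, then evaluate M:
  concrete: σ_y = 46.10 MPa, ρ = 2461 kg/m³
  commercially pure titanium: σ_y = 294.0 MPa, ρ = 4533 kg/m³
  copper: σ_y = 237.0 MPa, ρ = 8924 kg/m³
  borosilicate glass: σ_y = 52.33 MPa, ρ = 2270 kg/m³
  commercially pure titanium: M = 9.75×10⁻³
  borosilicate glass: M = 6.16×10⁻³
  concrete: M = 5.22×10⁻³
  copper: M = 4.29×10⁻³
Commercially pure titanium ranks first.

commercially pure titanium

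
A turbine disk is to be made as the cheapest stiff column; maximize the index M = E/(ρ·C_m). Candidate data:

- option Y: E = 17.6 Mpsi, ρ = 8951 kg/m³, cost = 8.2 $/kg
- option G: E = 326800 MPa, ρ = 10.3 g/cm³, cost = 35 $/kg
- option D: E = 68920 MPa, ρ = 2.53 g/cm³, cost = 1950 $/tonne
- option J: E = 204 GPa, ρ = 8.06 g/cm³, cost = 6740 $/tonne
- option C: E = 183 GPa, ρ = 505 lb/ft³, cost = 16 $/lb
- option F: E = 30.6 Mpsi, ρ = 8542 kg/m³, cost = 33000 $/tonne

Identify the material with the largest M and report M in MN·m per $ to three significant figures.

option D, M = 14.0 MN·m per $

Convert each candidate to consistent units, then evaluate M:
  option Y: E = 121.3 GPa, ρ = 8951 kg/m³, cost = 8.200 $/kg
  option G: E = 326.8 GPa, ρ = 10300 kg/m³, cost = 35.00 $/kg
  option D: E = 68.92 GPa, ρ = 2530 kg/m³, cost = 1.950 $/kg
  option J: E = 204.0 GPa, ρ = 8060 kg/m³, cost = 6.740 $/kg
  option C: E = 183.0 GPa, ρ = 8089 kg/m³, cost = 35.27 $/kg
  option F: E = 211.0 GPa, ρ = 8542 kg/m³, cost = 33.00 $/kg
  option D: M = 14.0 MN·m per $
  option J: M = 3.76 MN·m per $
  option Y: M = 1.65 MN·m per $
  option G: M = 0.907 MN·m per $
  option F: M = 0.748 MN·m per $
  option C: M = 0.641 MN·m per $
The maximum is for option D.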